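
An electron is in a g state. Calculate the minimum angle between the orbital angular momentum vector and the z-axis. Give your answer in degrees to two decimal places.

θ_min ≈ 26.57°

For a g orbital, l = 4.
|L| = ℏ√(l(l+1)) = 2√5 ℏ.
The smallest angle corresponds to the largest L_z, i.e. m_l = l = 4, giving L_z = 4ℏ.
cos θ_min = 4/√20, so θ_min ≈ 26.57°.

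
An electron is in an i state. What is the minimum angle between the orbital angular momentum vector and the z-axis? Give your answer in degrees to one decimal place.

θ_min ≈ 22.2°

An i state has l = 6.
|L| = √(l(l+1)) ℏ = √42 ℏ.
The smallest angle corresponds to the largest L_z, i.e. m_l = l = 6, giving L_z = 6ℏ.
cos θ_min = 6/√42, so θ_min ≈ 22.2°.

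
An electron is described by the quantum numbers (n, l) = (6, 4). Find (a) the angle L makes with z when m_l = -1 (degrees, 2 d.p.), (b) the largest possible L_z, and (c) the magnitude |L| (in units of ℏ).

For m_l = -1: cos θ = -1/√20, θ ≈ 102.92°.
L_z,max = lℏ = 4ℏ.
|L| = ℏ√(4·5) = 2√5 ℏ ≈ 4.472ℏ.

θ(m_l=-1) ≈ 102.92°; L_z,max = 4ℏ; |L| = 2√5 ℏ ≈ 4.472ℏ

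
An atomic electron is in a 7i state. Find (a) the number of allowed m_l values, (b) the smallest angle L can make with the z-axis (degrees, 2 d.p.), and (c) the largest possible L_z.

The 7i subshell has l = 6.
There are 2l+1 = 13 values of m_l.
cos θ_min = 6/√42, so θ_min ≈ 22.21°.
L_z,max = lℏ = 6ℏ.

13 values; θ_min ≈ 22.21°; L_z,max = 6ℏ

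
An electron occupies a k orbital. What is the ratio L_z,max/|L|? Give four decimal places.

The letter k corresponds to l = 7.
|L| = 2√14 ℏ ≈ 7.4833ℏ, while L_z,max = lℏ = 7ℏ.
L_z,max/|L| = 7/√56 = 0.9354.

L_z,max/|L| = 0.9354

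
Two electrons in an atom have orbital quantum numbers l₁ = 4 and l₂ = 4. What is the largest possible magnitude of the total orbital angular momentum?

L runs from |4 − 4| = 0 to 4 + 4 = 8.
So L can be 0, 1, 2, 3, 4, 5, 6, 7, 8.
The largest magnitude corresponds to L = 8: |L_tot| = ℏ√(8·9) = 6√2 ℏ.

|L_tot|_max = 6√2 ℏ ≈ 8.485ℏ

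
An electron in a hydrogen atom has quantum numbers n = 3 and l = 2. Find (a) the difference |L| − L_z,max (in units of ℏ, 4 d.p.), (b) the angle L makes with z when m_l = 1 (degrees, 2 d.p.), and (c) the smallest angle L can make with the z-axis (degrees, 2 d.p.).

|L|−L_z,max ≈ 0.4495ℏ; θ(m_l=1) ≈ 65.91°; θ_min ≈ 35.26°

|L| − L_z,max = (√6 − 2)ℏ ≈ 0.4495ℏ.
For m_l = 1: cos θ = 1/√6, θ ≈ 65.91°.
cos θ_min = 2/√6, so θ_min ≈ 35.26°.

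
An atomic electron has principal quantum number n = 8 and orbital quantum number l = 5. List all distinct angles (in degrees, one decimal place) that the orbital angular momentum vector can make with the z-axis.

|L|² = l(l+1)ℏ² = 30ℏ², so |L| = √30 ℏ.
cos θ = m_l/√30 for each m_l ∈ {-5, -4, -3, -2, -1, 0, 1, 2, 3, 4, 5}.

θ ∈ {24.1°, 43.1°, 56.8°, 68.6°, 79.5°, 90.0°, 100.5°, 111.4°, 123.2°, 136.9°, 155.9°}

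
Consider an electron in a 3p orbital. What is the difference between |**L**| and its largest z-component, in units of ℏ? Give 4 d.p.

3p means n = 3, l = 1.
|L| = √2 ℏ ≈ 1.4142ℏ, while L_z,max = lℏ = 1ℏ.
The difference is (√2 − 1)ℏ ≈ 0.4142ℏ.

|L| − L_z,max ≈ 0.4142ℏ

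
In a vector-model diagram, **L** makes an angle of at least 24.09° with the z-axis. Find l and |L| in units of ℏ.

l = 5, |L| = √30 ℏ ≈ 5.477ℏ

cos θ_min = l/√(l(l+1)) = √(l/(l+1)), so l/(l+1) = cos²(24.09°) = 0.8334.
l = cos²θ/sin²θ ≈ 5.
Then |L| = ℏ√(5·6) = √30 ℏ.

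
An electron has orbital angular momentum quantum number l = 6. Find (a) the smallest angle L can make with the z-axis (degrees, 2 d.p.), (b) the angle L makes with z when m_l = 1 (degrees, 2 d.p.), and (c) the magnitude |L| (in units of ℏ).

cos θ_min = 6/√42, so θ_min ≈ 22.21°.
For m_l = 1: cos θ = 1/√42, θ ≈ 81.12°.
|L| = ℏ√(6·7) = √42 ℏ ≈ 6.481ℏ.

θ_min ≈ 22.21°; θ(m_l=1) ≈ 81.12°; |L| = √42 ℏ ≈ 6.481ℏ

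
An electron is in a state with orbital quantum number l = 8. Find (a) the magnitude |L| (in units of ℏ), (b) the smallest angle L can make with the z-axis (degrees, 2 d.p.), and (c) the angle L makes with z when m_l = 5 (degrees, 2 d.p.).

|L| = 6√2 ℏ ≈ 8.485ℏ; θ_min ≈ 19.47°; θ(m_l=5) ≈ 53.90°

|L| = ℏ√(8·9) = 6√2 ℏ ≈ 8.485ℏ.
cos θ_min = 8/√72, so θ_min ≈ 19.47°.
For m_l = 5: cos θ = 5/√72, θ ≈ 53.90°.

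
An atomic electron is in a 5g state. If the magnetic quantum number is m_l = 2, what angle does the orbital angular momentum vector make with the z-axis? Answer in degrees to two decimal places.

θ ≈ 63.43°

5g means n = 5, l = 4.
|L|² = l(l+1)ℏ² = 20ℏ², so |L| = 2√5 ℏ.
L_z = m_l ℏ = 2ℏ.
cos θ = L_z/|L| = 2/√20, so θ ≈ 63.43°.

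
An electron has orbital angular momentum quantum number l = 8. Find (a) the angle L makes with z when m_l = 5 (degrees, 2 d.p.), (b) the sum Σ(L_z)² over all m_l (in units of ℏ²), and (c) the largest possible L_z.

θ(m_l=5) ≈ 53.90°; Σ(L_z)² = 408 ℏ²; L_z,max = 8ℏ

For m_l = 5: cos θ = 5/√72, θ ≈ 53.90°.
Σ m_l² = 408, so Σ(L_z)² = 408 ℏ².
L_z,max = lℏ = 8ℏ.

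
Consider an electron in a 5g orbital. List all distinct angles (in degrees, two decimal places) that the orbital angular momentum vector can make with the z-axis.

For 5g, l = 4.
|L| = √(l(l+1)) ℏ = 2√5 ℏ.
cos θ = m_l/√20 for each m_l ∈ {-4, -3, -2, -1, 0, 1, 2, 3, 4}.

θ ∈ {26.57°, 47.87°, 63.43°, 77.08°, 90.00°, 102.92°, 116.57°, 132.13°, 153.43°}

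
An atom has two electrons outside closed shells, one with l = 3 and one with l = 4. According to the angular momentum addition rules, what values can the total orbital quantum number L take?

L = 1, 2, 3, 4, 5, 6, 7

L runs from |3 − 4| = 1 to 3 + 4 = 7.
L ∈ {1, 2, 3, 4, 5, 6, 7}.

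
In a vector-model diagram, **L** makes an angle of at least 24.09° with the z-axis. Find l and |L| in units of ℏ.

l = 5, |L| = √30 ℏ ≈ 5.477ℏ

At minimum angle, m_l = l, so cos θ = l/√(l(l+1)); cos²θ = l/(l+1) = 0.8334.
l = cos²θ/sin²θ ≈ 5.
Then |L| = ℏ√(5·6) = √30 ℏ.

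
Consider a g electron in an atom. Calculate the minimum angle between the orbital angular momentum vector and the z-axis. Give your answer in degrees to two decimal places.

The letter g corresponds to l = 4.
|L| = ℏ√(l(l+1)) = 2√5 ℏ.
The smallest angle corresponds to the largest L_z, i.e. m_l = l = 4, giving L_z = 4ℏ.
cos θ_min = 4/√20, so θ_min ≈ 26.57°.

θ_min ≈ 26.57°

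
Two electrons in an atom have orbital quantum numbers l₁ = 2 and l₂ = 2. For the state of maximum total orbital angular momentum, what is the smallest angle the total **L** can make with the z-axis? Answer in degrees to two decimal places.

θ_min ≈ 26.57°

By the triangle rule, |l₁ − l₂| ≤ L ≤ l₁ + l₂.
Allowed values: L = 0, 1, 2, 3, 4.
The maximum is L = 4, with |L_tot| = ℏ√(4·5) = 2√5 ℏ.
The minimum angle with z is arccos(4/√20) ≈ 26.57°.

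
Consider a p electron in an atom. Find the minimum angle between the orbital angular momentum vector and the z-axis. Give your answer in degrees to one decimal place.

A p state has l = 1.
|L|² = l(l+1)ℏ² = 2ℏ², so |L| = √2 ℏ.
The smallest angle corresponds to the largest L_z, i.e. m_l = l = 1, giving L_z = 1ℏ.
cos θ_min = 1/√2, so θ_min ≈ 45.0°.

θ_min ≈ 45.0°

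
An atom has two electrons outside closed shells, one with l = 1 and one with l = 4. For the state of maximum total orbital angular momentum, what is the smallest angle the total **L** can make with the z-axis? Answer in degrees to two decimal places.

θ_min ≈ 24.09°

The total orbital quantum number L ranges from |l₁ − l₂| to l₁ + l₂ in integer steps.
So L can be 3, 4, 5.
The maximum is L = 5, with |L_tot| = ℏ√(5·6) = √30 ℏ.
The minimum angle with z is arccos(5/√30) ≈ 24.09°.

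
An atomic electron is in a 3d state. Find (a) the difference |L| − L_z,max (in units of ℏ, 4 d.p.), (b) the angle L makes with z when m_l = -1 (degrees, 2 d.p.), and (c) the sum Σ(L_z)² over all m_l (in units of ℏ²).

For 3d, l = 2.
|L| − L_z,max = (√6 − 2)ℏ ≈ 0.4495ℏ.
For m_l = -1: cos θ = -1/√6, θ ≈ 114.09°.
Σ m_l² = 10, so Σ(L_z)² = 10 ℏ².

|L|−L_z,max ≈ 0.4495ℏ; θ(m_l=-1) ≈ 114.09°; Σ(L_z)² = 10 ℏ²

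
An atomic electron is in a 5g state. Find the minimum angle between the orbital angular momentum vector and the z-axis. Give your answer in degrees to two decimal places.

For 5g, l = 4.
|L| = ℏ√(l(l+1)) = 2√5 ℏ.
The smallest angle corresponds to the largest L_z, i.e. m_l = l = 4, giving L_z = 4ℏ.
cos θ_min = 4/√20, so θ_min ≈ 26.57°.

θ_min ≈ 26.57°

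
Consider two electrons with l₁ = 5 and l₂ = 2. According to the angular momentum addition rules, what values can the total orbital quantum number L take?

L = 3, 4, 5, 6, 7

By the triangle rule, |l₁ − l₂| ≤ L ≤ l₁ + l₂.
L ∈ {3, 4, 5, 6, 7}.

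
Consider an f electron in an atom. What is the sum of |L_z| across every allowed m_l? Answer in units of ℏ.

F corresponds to l = 3.
The allowed m_l values are -3, -2, -1, 0, 1, 2, 3.
Σ|m_l| = 2·3(3+1)/2 = 12.

Σ|L_z| = 12 ℏ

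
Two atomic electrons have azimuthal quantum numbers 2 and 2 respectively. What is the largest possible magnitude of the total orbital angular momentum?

|L_tot|_max = 2√5 ℏ ≈ 4.472ℏ

L runs from |2 − 2| = 0 to 2 + 2 = 4.
L ∈ {0, 1, 2, 3, 4}.
The largest magnitude corresponds to L = 4: |L_tot| = ℏ√(4·5) = 2√5 ℏ.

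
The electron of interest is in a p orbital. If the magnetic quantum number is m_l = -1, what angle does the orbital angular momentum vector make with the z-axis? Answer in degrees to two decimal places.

θ ≈ 135.00°

For a p orbital, l = 1.
|L| = √(l(l+1)) ℏ = √2 ℏ.
L_z = m_l ℏ = −1ℏ.
cos θ = L_z/|L| = -1/√2, so θ ≈ 135.00°.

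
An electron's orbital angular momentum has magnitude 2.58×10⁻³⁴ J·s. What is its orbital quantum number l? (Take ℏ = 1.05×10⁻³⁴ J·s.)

Dividing by ℏ: |L|/ℏ ≈ 2.457.
Set l(l+1) = 6.04; the integer solution is l = 2.

l = 2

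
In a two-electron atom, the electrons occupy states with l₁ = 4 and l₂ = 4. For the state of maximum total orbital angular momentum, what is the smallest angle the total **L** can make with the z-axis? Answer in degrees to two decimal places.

θ_min ≈ 19.47°

By the triangle rule, |l₁ − l₂| ≤ L ≤ l₁ + l₂.
So L can be 0, 1, 2, 3, 4, 5, 6, 7, 8.
The maximum is L = 8, with |L_tot| = ℏ√(8·9) = 6√2 ℏ.
The minimum angle with z is arccos(8/√72) ≈ 19.47°.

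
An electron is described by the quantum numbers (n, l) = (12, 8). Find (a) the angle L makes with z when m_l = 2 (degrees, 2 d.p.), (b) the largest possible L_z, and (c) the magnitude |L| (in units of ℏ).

θ(m_l=2) ≈ 76.37°; L_z,max = 8ℏ; |L| = 6√2 ℏ ≈ 8.485ℏ

For m_l = 2: cos θ = 2/√72, θ ≈ 76.37°.
L_z,max = lℏ = 8ℏ.
|L| = ℏ√(8·9) = 6√2 ℏ ≈ 8.485ℏ.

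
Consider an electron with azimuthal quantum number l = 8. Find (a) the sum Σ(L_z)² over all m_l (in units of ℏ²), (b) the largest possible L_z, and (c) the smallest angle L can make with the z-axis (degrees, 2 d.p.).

Σ(L_z)² = 408 ℏ²; L_z,max = 8ℏ; θ_min ≈ 19.47°

Σ m_l² = 408, so Σ(L_z)² = 408 ℏ².
L_z,max = lℏ = 8ℏ.
cos θ_min = 8/√72, so θ_min ≈ 19.47°.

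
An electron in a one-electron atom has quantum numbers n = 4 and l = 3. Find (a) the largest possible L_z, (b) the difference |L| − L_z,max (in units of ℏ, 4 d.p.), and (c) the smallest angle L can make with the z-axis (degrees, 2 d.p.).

L_z,max = lℏ = 3ℏ.
|L| − L_z,max = (2√3 − 3)ℏ ≈ 0.4641ℏ.
cos θ_min = 3/√12, so θ_min ≈ 30.00°.

L_z,max = 3ℏ; |L|−L_z,max ≈ 0.4641ℏ; θ_min ≈ 30.00°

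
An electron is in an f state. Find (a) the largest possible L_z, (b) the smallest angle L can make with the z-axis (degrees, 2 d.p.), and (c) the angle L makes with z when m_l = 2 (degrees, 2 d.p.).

For an f orbital, l = 3.
L_z,max = lℏ = 3ℏ.
cos θ_min = 3/√12, so θ_min ≈ 30.00°.
For m_l = 2: cos θ = 2/√12, θ ≈ 54.74°.

L_z,max = 3ℏ; θ_min ≈ 30.00°; θ(m_l=2) ≈ 54.74°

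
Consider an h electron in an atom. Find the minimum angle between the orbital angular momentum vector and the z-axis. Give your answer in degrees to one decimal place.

θ_min ≈ 24.1°

The letter h corresponds to l = 5.
|L|² = l(l+1)ℏ² = 30ℏ², so |L| = √30 ℏ.
The smallest angle corresponds to the largest L_z, i.e. m_l = l = 5, giving L_z = 5ℏ.
cos θ_min = 5/√30, so θ_min ≈ 24.1°.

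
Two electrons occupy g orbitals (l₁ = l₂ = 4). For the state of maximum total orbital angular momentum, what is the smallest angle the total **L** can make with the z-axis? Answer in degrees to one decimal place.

L runs from |4 − 4| = 0 to 4 + 4 = 8.
Allowed values: L = 0, 1, 2, 3, 4, 5, 6, 7, 8.
The maximum is L = 8, with |L_tot| = ℏ√(8·9) = 6√2 ℏ.
The minimum angle with z is arccos(8/√72) ≈ 19.5°.

θ_min ≈ 19.5°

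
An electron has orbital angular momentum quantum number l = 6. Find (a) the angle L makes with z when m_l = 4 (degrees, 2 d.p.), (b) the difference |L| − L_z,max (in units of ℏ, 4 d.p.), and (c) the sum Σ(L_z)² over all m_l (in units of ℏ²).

θ(m_l=4) ≈ 51.89°; |L|−L_z,max ≈ 0.4807ℏ; Σ(L_z)² = 182 ℏ²

For m_l = 4: cos θ = 4/√42, θ ≈ 51.89°.
|L| − L_z,max = (√42 − 6)ℏ ≈ 0.4807ℏ.
Σ m_l² = 182, so Σ(L_z)² = 182 ℏ².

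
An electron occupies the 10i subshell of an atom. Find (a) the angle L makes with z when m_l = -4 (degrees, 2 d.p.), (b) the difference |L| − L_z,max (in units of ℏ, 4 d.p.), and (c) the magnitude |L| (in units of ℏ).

The 10i subshell has l = 6.
For m_l = -4: cos θ = -4/√42, θ ≈ 128.11°.
|L| − L_z,max = (√42 − 6)ℏ ≈ 0.4807ℏ.
|L| = ℏ√(6·7) = √42 ℏ ≈ 6.481ℏ.

θ(m_l=-4) ≈ 128.11°; |L|−L_z,max ≈ 0.4807ℏ; |L| = √42 ℏ ≈ 6.481ℏ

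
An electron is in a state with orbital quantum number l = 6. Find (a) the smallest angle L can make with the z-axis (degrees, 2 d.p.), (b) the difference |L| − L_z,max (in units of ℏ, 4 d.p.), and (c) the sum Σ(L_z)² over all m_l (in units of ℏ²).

θ_min ≈ 22.21°; |L|−L_z,max ≈ 0.4807ℏ; Σ(L_z)² = 182 ℏ²

cos θ_min = 6/√42, so θ_min ≈ 22.21°.
|L| − L_z,max = (√42 − 6)ℏ ≈ 0.4807ℏ.
Σ m_l² = 182, so Σ(L_z)² = 182 ℏ².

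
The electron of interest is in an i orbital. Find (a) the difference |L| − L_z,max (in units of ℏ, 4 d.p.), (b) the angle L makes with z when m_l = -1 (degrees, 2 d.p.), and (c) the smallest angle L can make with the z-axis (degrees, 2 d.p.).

|L|−L_z,max ≈ 0.4807ℏ; θ(m_l=-1) ≈ 98.88°; θ_min ≈ 22.21°

For an i orbital, l = 6.
|L| − L_z,max = (√42 − 6)ℏ ≈ 0.4807ℏ.
For m_l = -1: cos θ = -1/√42, θ ≈ 98.88°.
cos θ_min = 6/√42, so θ_min ≈ 22.21°.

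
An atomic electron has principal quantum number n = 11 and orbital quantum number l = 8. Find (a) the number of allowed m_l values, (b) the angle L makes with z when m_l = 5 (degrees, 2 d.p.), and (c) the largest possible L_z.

17 values; θ(m_l=5) ≈ 53.90°; L_z,max = 8ℏ

There are 2l+1 = 17 values of m_l.
For m_l = 5: cos θ = 5/√72, θ ≈ 53.90°.
L_z,max = lℏ = 8ℏ.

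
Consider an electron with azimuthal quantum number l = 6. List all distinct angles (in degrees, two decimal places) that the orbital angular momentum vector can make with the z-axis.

|L| = √(l(l+1)) ℏ = √42 ℏ.
cos θ = m_l/√42 for each m_l ∈ {-6, -5, -4, -3, -2, -1, 0, 1, 2, 3, 4, 5, 6}.

θ ∈ {22.21°, 39.51°, 51.89°, 62.42°, 72.02°, 81.12°, 90.00°, 98.88°, 107.98°, 117.58°, 128.11°, 140.49°, 157.79°}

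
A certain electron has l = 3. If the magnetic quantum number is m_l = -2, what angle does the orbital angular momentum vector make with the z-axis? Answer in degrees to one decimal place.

|L| = √(l(l+1)) ℏ = 2√3 ℏ.
L_z = m_l ℏ = −2ℏ.
cos θ = L_z/|L| = -2/√12, so θ ≈ 125.3°.

θ ≈ 125.3°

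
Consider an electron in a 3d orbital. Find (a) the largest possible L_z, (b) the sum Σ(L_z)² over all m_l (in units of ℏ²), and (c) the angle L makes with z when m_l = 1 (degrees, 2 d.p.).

For 3d, l = 2.
L_z,max = lℏ = 2ℏ.
Σ m_l² = 10, so Σ(L_z)² = 10 ℏ².
For m_l = 1: cos θ = 1/√6, θ ≈ 65.91°.

L_z,max = 2ℏ; Σ(L_z)² = 10 ℏ²; θ(m_l=1) ≈ 65.91°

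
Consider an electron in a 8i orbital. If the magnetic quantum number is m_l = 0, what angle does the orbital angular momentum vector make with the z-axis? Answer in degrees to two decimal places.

θ ≈ 90.00°

For 8i, l = 6.
|L|² = l(l+1)ℏ² = 42ℏ², so |L| = √42 ℏ.
L_z = m_l ℏ = 0ℏ.
cos θ = L_z/|L| = 0/√42, so θ ≈ 90.00°.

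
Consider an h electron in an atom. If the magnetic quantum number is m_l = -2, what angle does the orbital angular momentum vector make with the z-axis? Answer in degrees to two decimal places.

θ ≈ 111.42°

For an h orbital, l = 5.
|L| = ℏ√(l(l+1)) = √30 ℏ.
L_z = m_l ℏ = −2ℏ.
cos θ = L_z/|L| = -2/√30, so θ ≈ 111.42°.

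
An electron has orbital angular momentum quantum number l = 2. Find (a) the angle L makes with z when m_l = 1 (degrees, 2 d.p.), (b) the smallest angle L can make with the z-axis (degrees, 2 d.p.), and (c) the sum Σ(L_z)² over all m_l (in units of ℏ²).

θ(m_l=1) ≈ 65.91°; θ_min ≈ 35.26°; Σ(L_z)² = 10 ℏ²

For m_l = 1: cos θ = 1/√6, θ ≈ 65.91°.
cos θ_min = 2/√6, so θ_min ≈ 35.26°.
Σ m_l² = 10, so Σ(L_z)² = 10 ℏ².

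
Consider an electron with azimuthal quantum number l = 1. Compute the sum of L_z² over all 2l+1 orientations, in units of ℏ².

m_l runs from −1 to 1, i.e. {-1, 0, 1}.
Σ m_l² = 2·(1) = 2.

Σ(L_z)² = 2 ℏ²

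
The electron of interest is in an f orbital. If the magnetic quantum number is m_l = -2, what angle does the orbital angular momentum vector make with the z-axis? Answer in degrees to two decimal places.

The letter f corresponds to l = 3.
|L|² = l(l+1)ℏ² = 12ℏ², so |L| = 2√3 ℏ.
L_z = m_l ℏ = −2ℏ.
cos θ = L_z/|L| = -2/√12, so θ ≈ 125.26°.

θ ≈ 125.26°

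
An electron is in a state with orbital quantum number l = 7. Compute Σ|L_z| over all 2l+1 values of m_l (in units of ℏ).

The allowed m_l values are -7, -6, -5, -4, -3, -2, -1, 0, 1, 2, 3, 4, 5, 6, 7.
Σ|m_l| = 2(1+2+…+7) = 56.

Σ|L_z| = 56 ℏ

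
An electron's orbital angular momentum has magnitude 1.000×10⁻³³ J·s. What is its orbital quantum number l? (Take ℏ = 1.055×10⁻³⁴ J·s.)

In units of ℏ, |L| ≈ 9.479.
Set l(l+1) = 89.85; the integer solution is l = 9.

l = 9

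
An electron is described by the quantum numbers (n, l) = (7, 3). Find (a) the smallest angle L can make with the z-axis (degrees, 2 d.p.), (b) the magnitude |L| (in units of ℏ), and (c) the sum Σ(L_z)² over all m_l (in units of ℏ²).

cos θ_min = 3/√12, so θ_min ≈ 30.00°.
|L| = ℏ√(3·4) = 2√3 ℏ ≈ 3.464ℏ.
Σ m_l² = 28, so Σ(L_z)² = 28 ℏ².

θ_min ≈ 30.00°; |L| = 2√3 ℏ ≈ 3.464ℏ; Σ(L_z)² = 28 ℏ²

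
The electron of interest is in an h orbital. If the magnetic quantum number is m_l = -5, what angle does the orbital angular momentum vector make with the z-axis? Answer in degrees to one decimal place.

H corresponds to l = 5.
|L|² = l(l+1)ℏ² = 30ℏ², so |L| = √30 ℏ.
L_z = m_l ℏ = −5ℏ.
cos θ = L_z/|L| = -5/√30, so θ ≈ 155.9°.

θ ≈ 155.9°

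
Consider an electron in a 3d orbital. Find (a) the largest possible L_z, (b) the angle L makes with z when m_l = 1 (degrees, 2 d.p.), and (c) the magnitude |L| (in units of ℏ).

For 3d, l = 2.
L_z,max = lℏ = 2ℏ.
For m_l = 1: cos θ = 1/√6, θ ≈ 65.91°.
|L| = ℏ√(2·3) = √6 ℏ ≈ 2.449ℏ.

L_z,max = 2ℏ; θ(m_l=1) ≈ 65.91°; |L| = √6 ℏ ≈ 2.449ℏ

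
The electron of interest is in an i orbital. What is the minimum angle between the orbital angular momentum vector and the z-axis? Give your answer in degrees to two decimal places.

θ_min ≈ 22.21°

For an i orbital, l = 6.
|L|² = l(l+1)ℏ² = 42ℏ², so |L| = √42 ℏ.
The smallest angle corresponds to the largest L_z, i.e. m_l = l = 6, giving L_z = 6ℏ.
cos θ_min = 6/√42, so θ_min ≈ 22.21°.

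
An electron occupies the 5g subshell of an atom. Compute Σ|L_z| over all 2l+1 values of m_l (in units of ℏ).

For 5g, l = 4.
m_l runs from −4 to 4, i.e. {-4, -3, -2, -1, 0, 1, 2, 3, 4}.
Σ|m_l| = l(l+1) = 20.

Σ|L_z| = 20 ℏ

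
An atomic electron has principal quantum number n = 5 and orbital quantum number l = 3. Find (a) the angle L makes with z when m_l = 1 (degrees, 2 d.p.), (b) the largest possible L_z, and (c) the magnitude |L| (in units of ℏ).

θ(m_l=1) ≈ 73.22°; L_z,max = 3ℏ; |L| = 2√3 ℏ ≈ 3.464ℏ

For m_l = 1: cos θ = 1/√12, θ ≈ 73.22°.
L_z,max = lℏ = 3ℏ.
|L| = ℏ√(3·4) = 2√3 ℏ ≈ 3.464ℏ.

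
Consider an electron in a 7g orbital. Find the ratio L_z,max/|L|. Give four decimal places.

L_z,max/|L| = 0.8944

7g means n = 7, l = 4.
|L| = 2√5 ℏ ≈ 4.4721ℏ, while L_z,max = lℏ = 4ℏ.
L_z,max/|L| = 4/√20 = 0.8944.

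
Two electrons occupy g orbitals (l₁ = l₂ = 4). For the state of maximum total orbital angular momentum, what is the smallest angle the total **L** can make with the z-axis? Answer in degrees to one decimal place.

θ_min ≈ 19.5°

L runs from |4 − 4| = 0 to 4 + 4 = 8.
So L can be 0, 1, 2, 3, 4, 5, 6, 7, 8.
The maximum is L = 8, with |L_tot| = ℏ√(8·9) = 6√2 ℏ.
The minimum angle with z is arccos(8/√72) ≈ 19.5°.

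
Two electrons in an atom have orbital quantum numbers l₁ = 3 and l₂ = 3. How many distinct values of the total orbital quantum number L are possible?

7

The total orbital quantum number L ranges from |l₁ − l₂| to l₁ + l₂ in integer steps.
Allowed values: L = 0, 1, 2, 3, 4, 5, 6.
That is 7 values.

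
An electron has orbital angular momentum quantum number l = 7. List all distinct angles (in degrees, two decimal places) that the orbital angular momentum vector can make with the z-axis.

|L|² = l(l+1)ℏ² = 56ℏ², so |L| = 2√14 ℏ.
cos θ = m_l/√56 for each m_l ∈ {-7, -6, -5, -4, -3, -2, -1, 0, 1, 2, 3, 4, 5, 6, 7}.

θ ∈ {20.70°, 36.70°, 48.08°, 57.69°, 66.37°, 74.50°, 82.32°, 90.00°, 97.68°, 105.50°, 113.63°, 122.31°, 131.92°, 143.30°, 159.30°}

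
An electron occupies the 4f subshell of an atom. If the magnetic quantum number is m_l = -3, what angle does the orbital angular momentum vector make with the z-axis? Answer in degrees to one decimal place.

θ ≈ 150.0°

4f means n = 4, l = 3.
|L|² = l(l+1)ℏ² = 12ℏ², so |L| = 2√3 ℏ.
L_z = m_l ℏ = −3ℏ.
cos θ = L_z/|L| = -3/√12, so θ ≈ 150.0°.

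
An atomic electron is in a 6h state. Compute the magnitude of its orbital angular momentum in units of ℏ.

|L| = √30 ℏ ≈ 5.477ℏ

6h means n = 6, l = 5.
|L| = ℏ√(l(l+1)) = ℏ√(5·6) = √30 ℏ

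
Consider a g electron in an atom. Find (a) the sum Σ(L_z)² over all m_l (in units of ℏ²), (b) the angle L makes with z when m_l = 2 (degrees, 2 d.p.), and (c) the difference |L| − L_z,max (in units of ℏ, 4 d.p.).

A g state has l = 4.
Σ m_l² = 60, so Σ(L_z)² = 60 ℏ².
For m_l = 2: cos θ = 2/√20, θ ≈ 63.43°.
|L| − L_z,max = (2√5 − 4)ℏ ≈ 0.4721ℏ.

Σ(L_z)² = 60 ℏ²; θ(m_l=2) ≈ 63.43°; |L|−L_z,max ≈ 0.4721ℏ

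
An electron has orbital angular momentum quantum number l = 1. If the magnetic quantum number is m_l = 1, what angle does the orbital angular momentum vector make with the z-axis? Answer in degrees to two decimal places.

θ ≈ 45.00°

|L| = √(l(l+1)) ℏ = √2 ℏ.
L_z = m_l ℏ = 1ℏ.
cos θ = L_z/|L| = 1/√2, so θ ≈ 45.00°.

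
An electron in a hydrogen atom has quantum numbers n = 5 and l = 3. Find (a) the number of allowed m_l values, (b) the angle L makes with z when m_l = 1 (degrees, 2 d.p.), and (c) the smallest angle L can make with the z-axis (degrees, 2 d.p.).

There are 2l+1 = 7 values of m_l.
For m_l = 1: cos θ = 1/√12, θ ≈ 73.22°.
cos θ_min = 3/√12, so θ_min ≈ 30.00°.

7 values; θ(m_l=1) ≈ 73.22°; θ_min ≈ 30.00°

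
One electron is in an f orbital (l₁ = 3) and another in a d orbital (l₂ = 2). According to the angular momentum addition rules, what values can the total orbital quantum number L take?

Angular momentum addition gives L = |l₁ − l₂|, …, l₁ + l₂.
L ∈ {1, 2, 3, 4, 5}.

L = 1, 2, 3, 4, 5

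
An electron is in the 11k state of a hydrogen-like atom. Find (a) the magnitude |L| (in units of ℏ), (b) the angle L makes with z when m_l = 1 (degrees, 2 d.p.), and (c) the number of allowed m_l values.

11k means n = 11, l = 7.
|L| = ℏ√(7·8) = 2√14 ℏ ≈ 7.483ℏ.
For m_l = 1: cos θ = 1/√56, θ ≈ 82.32°.
There are 2l+1 = 15 values of m_l.

|L| = 2√14 ℏ ≈ 7.483ℏ; θ(m_l=1) ≈ 82.32°; 15 values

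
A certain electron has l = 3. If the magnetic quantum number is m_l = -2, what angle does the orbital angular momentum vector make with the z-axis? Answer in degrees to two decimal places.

|L| = ℏ√(l(l+1)) = 2√3 ℏ.
L_z = m_l ℏ = −2ℏ.
cos θ = L_z/|L| = -2/√12, so θ ≈ 125.26°.

θ ≈ 125.26°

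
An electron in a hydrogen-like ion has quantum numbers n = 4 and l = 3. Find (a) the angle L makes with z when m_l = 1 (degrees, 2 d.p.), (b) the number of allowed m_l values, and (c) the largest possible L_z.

For m_l = 1: cos θ = 1/√12, θ ≈ 73.22°.
There are 2l+1 = 7 values of m_l.
L_z,max = lℏ = 3ℏ.

θ(m_l=1) ≈ 73.22°; 7 values; L_z,max = 3ℏ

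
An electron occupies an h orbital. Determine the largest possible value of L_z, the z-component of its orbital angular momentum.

An h state has l = 5.
L_z = m_l ℏ with m_l ∈ {−5, …, 5}; the maximum is m_l = 5.

L_z,max = 5ℏ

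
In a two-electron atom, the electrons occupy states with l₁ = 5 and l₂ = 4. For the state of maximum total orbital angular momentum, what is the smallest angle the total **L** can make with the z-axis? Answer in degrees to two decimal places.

θ_min ≈ 18.43°

Angular momentum addition gives L = |l₁ − l₂|, …, l₁ + l₂.
So L can be 1, 2, 3, 4, 5, 6, 7, 8, 9.
The maximum is L = 9, with |L_tot| = ℏ√(9·10) = 3√10 ℏ.
The minimum angle with z is arccos(9/√90) ≈ 18.43°.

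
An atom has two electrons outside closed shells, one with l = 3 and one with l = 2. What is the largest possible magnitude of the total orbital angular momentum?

The total orbital quantum number L ranges from |l₁ − l₂| to l₁ + l₂ in integer steps.
Allowed values: L = 1, 2, 3, 4, 5.
The largest magnitude corresponds to L = 5: |L_tot| = ℏ√(5·6) = √30 ℏ.

|L_tot|_max = √30 ℏ ≈ 5.477ℏ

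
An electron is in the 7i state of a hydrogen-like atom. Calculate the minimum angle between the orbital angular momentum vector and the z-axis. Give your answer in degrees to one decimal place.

The 7i subshell has l = 6.
|L| = √(l(l+1)) ℏ = √42 ℏ.
The smallest angle corresponds to the largest L_z, i.e. m_l = l = 6, giving L_z = 6ℏ.
cos θ_min = 6/√42, so θ_min ≈ 22.2°.

θ_min ≈ 22.2°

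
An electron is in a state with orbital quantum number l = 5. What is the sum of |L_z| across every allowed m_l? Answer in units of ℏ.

Σ|L_z| = 30 ℏ

m_l runs from −5 to 5, i.e. {-5, -4, -3, -2, -1, 0, 1, 2, 3, 4, 5}.
Σ|m_l| = 2·5(5+1)/2 = 30.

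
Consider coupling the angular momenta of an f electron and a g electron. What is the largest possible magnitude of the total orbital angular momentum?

|L_tot|_max = 2√14 ℏ ≈ 7.483ℏ

Angular momentum addition gives L = |l₁ − l₂|, …, l₁ + l₂.
L ∈ {1, 2, 3, 4, 5, 6, 7}.
The largest magnitude corresponds to L = 7: |L_tot| = ℏ√(7·8) = 2√14 ℏ.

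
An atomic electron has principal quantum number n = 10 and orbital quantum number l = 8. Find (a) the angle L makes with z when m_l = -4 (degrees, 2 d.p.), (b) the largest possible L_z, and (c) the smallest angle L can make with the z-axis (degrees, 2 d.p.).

For m_l = -4: cos θ = -4/√72, θ ≈ 118.13°.
L_z,max = lℏ = 8ℏ.
cos θ_min = 8/√72, so θ_min ≈ 19.47°.

θ(m_l=-4) ≈ 118.13°; L_z,max = 8ℏ; θ_min ≈ 19.47°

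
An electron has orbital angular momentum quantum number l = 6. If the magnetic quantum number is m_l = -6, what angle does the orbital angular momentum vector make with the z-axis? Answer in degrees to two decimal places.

|L| = √(l(l+1)) ℏ = √42 ℏ.
L_z = m_l ℏ = −6ℏ.
cos θ = L_z/|L| = -6/√42, so θ ≈ 157.79°.

θ ≈ 157.79°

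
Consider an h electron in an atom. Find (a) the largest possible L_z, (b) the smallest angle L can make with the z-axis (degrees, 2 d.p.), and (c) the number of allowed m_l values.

L_z,max = 5ℏ; θ_min ≈ 24.09°; 11 values

An h state has l = 5.
L_z,max = lℏ = 5ℏ.
cos θ_min = 5/√30, so θ_min ≈ 24.09°.
There are 2l+1 = 11 values of m_l.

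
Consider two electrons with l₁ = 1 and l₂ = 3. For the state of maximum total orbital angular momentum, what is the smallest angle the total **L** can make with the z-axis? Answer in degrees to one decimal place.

θ_min ≈ 26.6°

The total orbital quantum number L ranges from |l₁ − l₂| to l₁ + l₂ in integer steps.
So L can be 2, 3, 4.
The maximum is L = 4, with |L_tot| = ℏ√(4·5) = 2√5 ℏ.
The minimum angle with z is arccos(4/√20) ≈ 26.6°.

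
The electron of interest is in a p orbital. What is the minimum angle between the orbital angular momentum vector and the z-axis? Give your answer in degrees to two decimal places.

For a p orbital, l = 1.
|L| = √(l(l+1)) ℏ = √2 ℏ.
The smallest angle corresponds to the largest L_z, i.e. m_l = l = 1, giving L_z = 1ℏ.
cos θ_min = 1/√2, so θ_min ≈ 45.00°.

θ_min ≈ 45.00°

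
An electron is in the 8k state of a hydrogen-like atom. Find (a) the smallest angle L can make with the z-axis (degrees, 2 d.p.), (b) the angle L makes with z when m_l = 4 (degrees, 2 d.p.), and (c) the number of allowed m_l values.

The 8k subshell has l = 7.
cos θ_min = 7/√56, so θ_min ≈ 20.70°.
For m_l = 4: cos θ = 4/√56, θ ≈ 57.69°.
There are 2l+1 = 15 values of m_l.

θ_min ≈ 20.70°; θ(m_l=4) ≈ 57.69°; 15 values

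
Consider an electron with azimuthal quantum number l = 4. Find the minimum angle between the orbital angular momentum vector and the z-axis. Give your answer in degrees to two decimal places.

|L|² = l(l+1)ℏ² = 20ℏ², so |L| = 2√5 ℏ.
The smallest angle corresponds to the largest L_z, i.e. m_l = l = 4, giving L_z = 4ℏ.
cos θ_min = 4/√20, so θ_min ≈ 26.57°.

θ_min ≈ 26.57°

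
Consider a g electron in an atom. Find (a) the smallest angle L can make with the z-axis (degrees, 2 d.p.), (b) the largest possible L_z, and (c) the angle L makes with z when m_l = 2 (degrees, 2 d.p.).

θ_min ≈ 26.57°; L_z,max = 4ℏ; θ(m_l=2) ≈ 63.43°

The letter g corresponds to l = 4.
cos θ_min = 4/√20, so θ_min ≈ 26.57°.
L_z,max = lℏ = 4ℏ.
For m_l = 2: cos θ = 2/√20, θ ≈ 63.43°.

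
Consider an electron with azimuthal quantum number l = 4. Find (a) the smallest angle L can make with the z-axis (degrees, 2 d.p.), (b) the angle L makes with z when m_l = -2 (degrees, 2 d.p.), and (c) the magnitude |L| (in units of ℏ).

θ_min ≈ 26.57°; θ(m_l=-2) ≈ 116.57°; |L| = 2√5 ℏ ≈ 4.472ℏ

cos θ_min = 4/√20, so θ_min ≈ 26.57°.
For m_l = -2: cos θ = -2/√20, θ ≈ 116.57°.
|L| = ℏ√(4·5) = 2√5 ℏ ≈ 4.472ℏ.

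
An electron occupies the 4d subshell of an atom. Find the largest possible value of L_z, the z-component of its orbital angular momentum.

L_z,max = 2ℏ

The 4d subshell has l = 2.
L_z = m_l ℏ with m_l ∈ {−2, …, 2}; the maximum is m_l = 2.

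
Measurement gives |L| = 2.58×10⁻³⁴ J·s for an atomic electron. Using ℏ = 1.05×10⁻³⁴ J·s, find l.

l = 2

Dividing by ℏ: |L|/ℏ ≈ 2.457.
Set l(l+1) = 6.04; the integer solution is l = 2.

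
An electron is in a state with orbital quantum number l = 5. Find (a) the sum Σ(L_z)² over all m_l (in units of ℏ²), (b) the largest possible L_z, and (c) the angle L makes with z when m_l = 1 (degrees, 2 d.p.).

Σ m_l² = 110, so Σ(L_z)² = 110 ℏ².
L_z,max = lℏ = 5ℏ.
For m_l = 1: cos θ = 1/√30, θ ≈ 79.48°.

Σ(L_z)² = 110 ℏ²; L_z,max = 5ℏ; θ(m_l=1) ≈ 79.48°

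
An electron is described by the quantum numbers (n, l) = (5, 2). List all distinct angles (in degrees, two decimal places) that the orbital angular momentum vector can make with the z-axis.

θ ∈ {35.26°, 65.91°, 90.00°, 114.09°, 144.74°}

|L|² = l(l+1)ℏ² = 6ℏ², so |L| = √6 ℏ.
cos θ = m_l/√6 for each m_l ∈ {-2, -1, 0, 1, 2}.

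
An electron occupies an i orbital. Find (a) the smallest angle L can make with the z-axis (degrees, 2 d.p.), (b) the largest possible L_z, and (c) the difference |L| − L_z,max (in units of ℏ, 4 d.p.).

θ_min ≈ 22.21°; L_z,max = 6ℏ; |L|−L_z,max ≈ 0.4807ℏ

The letter i corresponds to l = 6.
cos θ_min = 6/√42, so θ_min ≈ 22.21°.
L_z,max = lℏ = 6ℏ.
|L| − L_z,max = (√42 − 6)ℏ ≈ 0.4807ℏ.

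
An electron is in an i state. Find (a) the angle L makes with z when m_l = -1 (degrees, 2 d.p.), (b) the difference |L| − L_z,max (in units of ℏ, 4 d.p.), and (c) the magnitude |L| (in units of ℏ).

θ(m_l=-1) ≈ 98.88°; |L|−L_z,max ≈ 0.4807ℏ; |L| = √42 ℏ ≈ 6.481ℏ

An i state has l = 6.
For m_l = -1: cos θ = -1/√42, θ ≈ 98.88°.
|L| − L_z,max = (√42 − 6)ℏ ≈ 0.4807ℏ.
|L| = ℏ√(6·7) = √42 ℏ ≈ 6.481ℏ.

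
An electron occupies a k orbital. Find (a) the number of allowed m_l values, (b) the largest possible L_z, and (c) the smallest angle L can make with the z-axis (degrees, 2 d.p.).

15 values; L_z,max = 7ℏ; θ_min ≈ 20.70°

For a k orbital, l = 7.
There are 2l+1 = 15 values of m_l.
L_z,max = lℏ = 7ℏ.
cos θ_min = 7/√56, so θ_min ≈ 20.70°.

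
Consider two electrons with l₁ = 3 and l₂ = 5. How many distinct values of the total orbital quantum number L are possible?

L runs from |3 − 5| = 2 to 3 + 5 = 8.
Allowed values: L = 2, 3, 4, 5, 6, 7, 8.
That is 7 values.

7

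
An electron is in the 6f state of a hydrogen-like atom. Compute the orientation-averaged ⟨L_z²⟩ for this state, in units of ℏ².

⟨L_z²⟩ = 4 ℏ²

For 6f, l = 3.
The allowed m_l values are -3, -2, -1, 0, 1, 2, 3.
⟨L_z²⟩ = ℏ²·(Σ m_l²)/(2l+1) = ℏ²·28/7 = 4ℏ².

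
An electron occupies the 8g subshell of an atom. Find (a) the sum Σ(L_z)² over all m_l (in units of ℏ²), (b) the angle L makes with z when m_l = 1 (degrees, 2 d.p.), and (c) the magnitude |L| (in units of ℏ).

8g means n = 8, l = 4.
Σ m_l² = 60, so Σ(L_z)² = 60 ℏ².
For m_l = 1: cos θ = 1/√20, θ ≈ 77.08°.
|L| = ℏ√(4·5) = 2√5 ℏ ≈ 4.472ℏ.

Σ(L_z)² = 60 ℏ²; θ(m_l=1) ≈ 77.08°; |L| = 2√5 ℏ ≈ 4.472ℏ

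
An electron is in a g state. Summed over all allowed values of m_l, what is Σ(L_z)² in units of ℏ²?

A g state has l = 4.
The allowed m_l values are -4, -3, -2, -1, 0, 1, 2, 3, 4.
Summing m² from −4 to 4: Σ m_l² = 60.

Σ(L_z)² = 60 ℏ²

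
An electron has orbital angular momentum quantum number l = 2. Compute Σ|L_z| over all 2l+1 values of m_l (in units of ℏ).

m_l ∈ {-2, -1, 0, 1, 2}.
Σ|m_l| = 2(1+2+…+2) = 6.

Σ|L_z| = 6 ℏ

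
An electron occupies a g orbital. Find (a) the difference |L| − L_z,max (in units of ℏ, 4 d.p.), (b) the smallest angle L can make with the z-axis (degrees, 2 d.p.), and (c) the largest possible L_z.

|L|−L_z,max ≈ 0.4721ℏ; θ_min ≈ 26.57°; L_z,max = 4ℏ

For a g orbital, l = 4.
|L| − L_z,max = (2√5 − 4)ℏ ≈ 0.4721ℏ.
cos θ_min = 4/√20, so θ_min ≈ 26.57°.
L_z,max = lℏ = 4ℏ.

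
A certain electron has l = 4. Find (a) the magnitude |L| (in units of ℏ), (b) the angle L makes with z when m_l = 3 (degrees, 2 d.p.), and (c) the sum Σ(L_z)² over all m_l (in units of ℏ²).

|L| = ℏ√(4·5) = 2√5 ℏ ≈ 4.472ℏ.
For m_l = 3: cos θ = 3/√20, θ ≈ 47.87°.
Σ m_l² = 60, so Σ(L_z)² = 60 ℏ².

|L| = 2√5 ℏ ≈ 4.472ℏ; θ(m_l=3) ≈ 47.87°; Σ(L_z)² = 60 ℏ²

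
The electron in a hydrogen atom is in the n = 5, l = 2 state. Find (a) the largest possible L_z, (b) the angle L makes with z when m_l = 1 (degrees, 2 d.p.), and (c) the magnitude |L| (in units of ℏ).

L_z,max = 2ℏ; θ(m_l=1) ≈ 65.91°; |L| = √6 ℏ ≈ 2.449ℏ

L_z,max = lℏ = 2ℏ.
For m_l = 1: cos θ = 1/√6, θ ≈ 65.91°.
|L| = ℏ√(2·3) = √6 ℏ ≈ 2.449ℏ.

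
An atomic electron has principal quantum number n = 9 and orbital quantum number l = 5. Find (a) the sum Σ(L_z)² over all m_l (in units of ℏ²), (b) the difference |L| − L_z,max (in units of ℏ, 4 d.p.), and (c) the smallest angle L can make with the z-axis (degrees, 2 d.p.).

Σ(L_z)² = 110 ℏ²; |L|−L_z,max ≈ 0.4772ℏ; θ_min ≈ 24.09°

Σ m_l² = 110, so Σ(L_z)² = 110 ℏ².
|L| − L_z,max = (√30 − 5)ℏ ≈ 0.4772ℏ.
cos θ_min = 5/√30, so θ_min ≈ 24.09°.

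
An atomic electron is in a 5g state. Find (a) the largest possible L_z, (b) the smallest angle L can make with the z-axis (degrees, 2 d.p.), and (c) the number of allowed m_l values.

The 5g subshell has l = 4.
L_z,max = lℏ = 4ℏ.
cos θ_min = 4/√20, so θ_min ≈ 26.57°.
There are 2l+1 = 9 values of m_l.

L_z,max = 4ℏ; θ_min ≈ 26.57°; 9 values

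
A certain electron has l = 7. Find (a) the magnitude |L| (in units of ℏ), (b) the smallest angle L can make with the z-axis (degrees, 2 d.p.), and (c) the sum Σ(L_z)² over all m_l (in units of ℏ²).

|L| = ℏ√(7·8) = 2√14 ℏ ≈ 7.483ℏ.
cos θ_min = 7/√56, so θ_min ≈ 20.70°.
Σ m_l² = 280, so Σ(L_z)² = 280 ℏ².

|L| = 2√14 ℏ ≈ 7.483ℏ; θ_min ≈ 20.70°; Σ(L_z)² = 280 ℏ²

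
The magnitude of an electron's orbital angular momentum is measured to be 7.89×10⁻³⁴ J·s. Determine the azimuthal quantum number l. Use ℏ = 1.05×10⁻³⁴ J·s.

l = 7

|L|/ℏ = (7.89×10⁻³⁴)/(1.05×10⁻³⁴) ≈ 7.514.
Set l(l+1) = 56.46; the integer solution is l = 7.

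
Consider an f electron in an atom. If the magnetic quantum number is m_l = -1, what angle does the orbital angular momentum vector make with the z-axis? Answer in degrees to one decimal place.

For an f orbital, l = 3.
|L|² = l(l+1)ℏ² = 12ℏ², so |L| = 2√3 ℏ.
L_z = m_l ℏ = −1ℏ.
cos θ = L_z/|L| = -1/√12, so θ ≈ 106.8°.

θ ≈ 106.8°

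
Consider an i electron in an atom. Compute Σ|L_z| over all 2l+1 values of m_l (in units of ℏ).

I corresponds to l = 6.
m_l runs from −6 to 6, i.e. {-6, -5, -4, -3, -2, -1, 0, 1, 2, 3, 4, 5, 6}.
Σ|m_l| = 2(1+2+…+6) = 42.

Σ|L_z| = 42 ℏ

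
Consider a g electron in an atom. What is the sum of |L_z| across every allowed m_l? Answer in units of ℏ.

A g state has l = 4.
m_l ∈ {-4, -3, -2, -1, 0, 1, 2, 3, 4}.
Σ|m_l| = 2·4(4+1)/2 = 20.

Σ|L_z| = 20 ℏ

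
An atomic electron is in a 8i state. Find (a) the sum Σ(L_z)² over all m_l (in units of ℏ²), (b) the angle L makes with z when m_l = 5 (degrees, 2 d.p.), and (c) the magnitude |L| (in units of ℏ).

Σ(L_z)² = 182 ℏ²; θ(m_l=5) ≈ 39.51°; |L| = √42 ℏ ≈ 6.481ℏ

8i means n = 8, l = 6.
Σ m_l² = 182, so Σ(L_z)² = 182 ℏ².
For m_l = 5: cos θ = 5/√42, θ ≈ 39.51°.
|L| = ℏ√(6·7) = √42 ℏ ≈ 6.481ℏ.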